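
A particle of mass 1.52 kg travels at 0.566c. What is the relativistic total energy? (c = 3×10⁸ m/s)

γ = 1/√(1 - 0.566²) = 1.213
mc² = 1.52 × (3×10⁸)² = 1.368×10¹⁷ J
E = γmc² = 1.213 × 1.368×10¹⁷ = 1.659×10¹⁷ J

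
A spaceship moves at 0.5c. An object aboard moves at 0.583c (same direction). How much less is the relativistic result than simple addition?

Classical: u' + v = 0.583 + 0.5 = 1.083c
Relativistic: u = (0.583 + 0.5)/(1 + 0.2915) = 1.083/1.2915 = 0.8386c
Difference: 1.083 - 0.8386 = 0.2444c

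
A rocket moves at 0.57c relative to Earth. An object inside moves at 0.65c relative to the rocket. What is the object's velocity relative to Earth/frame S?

u = (u' + v)/(1 + u'v/c²)
Numerator: 0.65 + 0.57 = 1.22
Denominator: 1 + 0.3705 = 1.3705
u = 1.22/1.3705 = 0.8902c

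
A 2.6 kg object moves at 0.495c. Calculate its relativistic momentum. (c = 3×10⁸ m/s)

γ = 1/√(1 - 0.495²) = 1.151
v = 0.495 × 3×10⁸ = 1.485×10⁸ m/s
p = γmv = 1.151 × 2.6 × 1.485×10⁸ = 4.444×10⁸ kg·m/s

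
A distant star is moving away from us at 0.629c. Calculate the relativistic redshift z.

β = 0.629
(1+β)/(1-β) = 1.629/0.371 = 4.391
√(4.391) = 2.095
z = 2.095 - 1 = 1.095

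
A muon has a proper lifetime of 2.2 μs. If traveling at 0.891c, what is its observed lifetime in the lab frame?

Proper lifetime τ₀ = 2.2 μs
γ = 1/√(1 - 0.891²) = 2.2026
τ = γτ₀ = 2.2026 × 2.2 μs = 4.846 μs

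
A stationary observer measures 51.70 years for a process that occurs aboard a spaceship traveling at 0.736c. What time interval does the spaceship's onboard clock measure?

Dilated time Δt = 51.70 years
γ = 1/√(1 - 0.736²) = 1.477
Δt₀ = Δt/γ = 51.70/1.477 = 35.00 years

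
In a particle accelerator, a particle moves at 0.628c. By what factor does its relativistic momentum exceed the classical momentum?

p_rel = γmv, p_class = mv
Ratio = γ = 1/√(1 - 0.628²)
= 1/√(0.605616) = 1.285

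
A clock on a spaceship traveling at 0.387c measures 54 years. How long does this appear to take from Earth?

Proper time Δt₀ = 54 years
γ = 1/√(1 - 0.387²) = 1.0845
Δt = γΔt₀ = 1.0845 × 54 = 58.56 years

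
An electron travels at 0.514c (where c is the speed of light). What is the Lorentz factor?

v/c = 0.514, so (v/c)² = 0.264196
1 - (v/c)² = 0.735804
γ = 1/√(0.735804) = 1.166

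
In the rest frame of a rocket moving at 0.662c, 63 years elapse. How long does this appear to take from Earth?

Proper time Δt₀ = 63 years
γ = 1/√(1 - 0.662²) = 1.33422
Δt = γΔt₀ = 1.33422 × 63 = 84.06 years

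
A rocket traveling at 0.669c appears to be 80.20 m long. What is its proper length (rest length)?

Contracted length L = 80.20 m
γ = 1/√(1 - 0.669²) = 1.345
L₀ = γL = 1.345 × 80.20 = 107.9 m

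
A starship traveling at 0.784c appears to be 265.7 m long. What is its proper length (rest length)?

Contracted length L = 265.7 m
γ = 1/√(1 - 0.784²) = 1.611
L₀ = γL = 1.611 × 265.7 = 428.0 m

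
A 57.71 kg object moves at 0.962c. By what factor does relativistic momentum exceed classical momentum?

p_rel = γmv, p_class = mv
Ratio = γ = 1/√(1 - 0.962²) = 3.662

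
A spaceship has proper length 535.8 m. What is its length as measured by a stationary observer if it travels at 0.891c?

Proper length L₀ = 535.8 m
γ = 1/√(1 - 0.891²) = 2.2026
L = L₀/γ = 535.8/2.2026 = 243.3 m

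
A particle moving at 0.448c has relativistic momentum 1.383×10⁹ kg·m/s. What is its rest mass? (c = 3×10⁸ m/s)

γ = 1/√(1 - 0.448²) = 1.1185
v = 0.448 × 3×10⁸ = 1.344×10⁸ m/s
m = p/(γv) = 1.383×10⁹/(1.1185 × 1.344×10⁸) = 9.200 kg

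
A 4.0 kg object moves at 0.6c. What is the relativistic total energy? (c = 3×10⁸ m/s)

γ = 1/√(1 - 0.6²) = 1.250
mc² = 4.0 × (3×10⁸)² = 3.600×10¹⁷ J
E = γmc² = 1.250 × 3.600×10¹⁷ = 4.500×10¹⁷ J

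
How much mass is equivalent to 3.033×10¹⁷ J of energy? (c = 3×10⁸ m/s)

From E = mc², we get m = E/c²
c² = (3×10⁸)² = 9×10¹⁶ m²/s²
m = 3.033×10¹⁷ / 9×10¹⁶ = 3.370 kg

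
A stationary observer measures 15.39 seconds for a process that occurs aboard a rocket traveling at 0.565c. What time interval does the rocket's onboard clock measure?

Dilated time Δt = 15.39 seconds
γ = 1/√(1 - 0.565²) = 1.212
Δt₀ = Δt/γ = 15.39/1.212 = 12.70 seconds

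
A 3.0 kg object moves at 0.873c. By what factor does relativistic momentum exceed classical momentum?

p_rel = γmv, p_class = mv
Ratio = γ = 1/√(1 - 0.873²) = 2.050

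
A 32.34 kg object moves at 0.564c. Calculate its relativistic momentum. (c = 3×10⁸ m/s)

γ = 1/√(1 - 0.564²) = 1.21098
v = 0.564 × 3×10⁸ = 1.692×10⁸ m/s
p = γmv = 1.21098 × 32.34 × 1.692×10⁸ = 6.626×10⁹ kg·m/s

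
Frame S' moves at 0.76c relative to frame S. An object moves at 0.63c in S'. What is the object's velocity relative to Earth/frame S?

u = (u' + v)/(1 + u'v/c²)
Numerator: 0.63 + 0.76 = 1.39
Denominator: 1 + 0.4788 = 1.4788
u = 1.39/1.4788 = 0.9400c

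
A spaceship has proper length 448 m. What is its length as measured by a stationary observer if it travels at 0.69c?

Proper length L₀ = 448 m
γ = 1/√(1 - 0.69²) = 1.3816
L = L₀/γ = 448/1.3816 = 324.3 m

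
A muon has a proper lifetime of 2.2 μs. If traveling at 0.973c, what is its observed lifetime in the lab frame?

Proper lifetime τ₀ = 2.2 μs
γ = 1/√(1 - 0.973²) = 4.3327
τ = γτ₀ = 4.3327 × 2.2 μs = 9.532 μs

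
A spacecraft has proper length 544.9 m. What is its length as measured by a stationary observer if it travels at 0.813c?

Proper length L₀ = 544.9 m
γ = 1/√(1 - 0.813²) = 1.7174
L = L₀/γ = 544.9/1.7174 = 317.3 m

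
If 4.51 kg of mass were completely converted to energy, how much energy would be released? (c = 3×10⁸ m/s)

Using E = mc²:
c² = (3×10⁸)² = 9×10¹⁶ m²/s²
E = 4.51 × 9×10¹⁶ = 4.059×10¹⁷ J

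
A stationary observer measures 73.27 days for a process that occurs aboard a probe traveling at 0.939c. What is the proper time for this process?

Dilated time Δt = 73.27 days
γ = 1/√(1 - 0.939²) = 2.908
Δt₀ = Δt/γ = 73.27/2.908 = 25.20 days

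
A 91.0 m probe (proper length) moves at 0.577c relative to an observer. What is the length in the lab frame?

Proper length L₀ = 91.0 m
γ = 1/√(1 - 0.577²) = 1.2244
L = L₀/γ = 91.0/1.2244 = 74.32 m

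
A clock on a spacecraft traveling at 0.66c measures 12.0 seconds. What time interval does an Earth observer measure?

Proper time Δt₀ = 12.0 seconds
γ = 1/√(1 - 0.66²) = 1.331
Δt = γΔt₀ = 1.331 × 12.0 = 15.97 seconds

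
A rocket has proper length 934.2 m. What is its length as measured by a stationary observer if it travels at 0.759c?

Proper length L₀ = 934.2 m
γ = 1/√(1 - 0.759²) = 1.536
L = L₀/γ = 934.2/1.536 = 608.2 m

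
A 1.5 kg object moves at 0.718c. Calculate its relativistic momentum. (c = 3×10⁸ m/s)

γ = 1/√(1 - 0.718²) = 1.4367
v = 0.718 × 3×10⁸ = 2.154×10⁸ m/s
p = γmv = 1.4367 × 1.5 × 2.154×10⁸ = 4.642×10⁸ kg·m/s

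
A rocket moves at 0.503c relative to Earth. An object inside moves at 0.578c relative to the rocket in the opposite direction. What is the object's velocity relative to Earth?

Object's velocity in rocket frame is u' = -0.578c
u = (u' + v)/(1 + u'v/c²) = (v - 0.578)/(1 - 0.578·v/c²)
Numerator: 0.503 - 0.578 = -0.075
Denominator: 1 - 0.290734 = 0.709266
u = -0.075/0.709266 = -0.1057c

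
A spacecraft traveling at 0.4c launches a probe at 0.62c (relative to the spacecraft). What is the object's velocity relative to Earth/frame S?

u = (u' + v)/(1 + u'v/c²)
Numerator: 0.62 + 0.4 = 1.02
Denominator: 1 + 0.248 = 1.248
u = 1.02/1.248 = 0.8173c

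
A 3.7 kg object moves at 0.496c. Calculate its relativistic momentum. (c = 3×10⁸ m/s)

γ = 1/√(1 - 0.496²) = 1.15165
v = 0.496 × 3×10⁸ = 1.488×10⁸ m/s
p = γmv = 1.15165 × 3.7 × 1.488×10⁸ = 6.341×10⁸ kg·m/s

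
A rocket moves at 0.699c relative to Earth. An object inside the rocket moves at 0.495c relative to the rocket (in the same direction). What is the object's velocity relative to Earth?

u = (u' + v)/(1 + u'v/c²)
Numerator: 0.495 + 0.699 = 1.194
Denominator: 1 + 0.346005 = 1.346005
u = 1.194/1.346005 = 0.8871c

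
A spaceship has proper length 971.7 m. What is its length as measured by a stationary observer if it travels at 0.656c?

Proper length L₀ = 971.7 m
γ = 1/√(1 - 0.656²) = 1.325
L = L₀/γ = 971.7/1.325 = 733.4 m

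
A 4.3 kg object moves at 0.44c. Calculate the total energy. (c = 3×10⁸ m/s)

γ = 1/√(1 - 0.44²) = 1.1136
mc² = 4.3 × (3×10⁸)² = 3.870×10¹⁷ J
E = γmc² = 1.1136 × 3.870×10¹⁷ = 4.310×10¹⁷ J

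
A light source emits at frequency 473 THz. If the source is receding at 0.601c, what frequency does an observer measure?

β = v/c = 0.601
(1-β)/(1+β) = 0.399/1.601 = 0.2492
Doppler factor = √(0.2492) = 0.4992
f_obs = 473 × 0.4992 = 236.1 THz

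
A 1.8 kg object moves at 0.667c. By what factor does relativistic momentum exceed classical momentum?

p_rel = γmv, p_class = mv
Ratio = γ = 1/√(1 - 0.667²) = 1.342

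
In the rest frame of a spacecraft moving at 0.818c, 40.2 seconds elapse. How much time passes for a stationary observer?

Proper time Δt₀ = 40.2 seconds
γ = 1/√(1 - 0.818²) = 1.7385
Δt = γΔt₀ = 1.7385 × 40.2 = 69.89 seconds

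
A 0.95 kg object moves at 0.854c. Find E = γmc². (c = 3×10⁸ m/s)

γ = 1/√(1 - 0.854²) = 1.922
mc² = 0.95 × (3×10⁸)² = 8.550×10¹⁶ J
E = γmc² = 1.922 × 8.550×10¹⁶ = 1.643×10¹⁷ J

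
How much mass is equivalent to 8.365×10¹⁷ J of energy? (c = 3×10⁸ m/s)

From E = mc², we get m = E/c²
c² = (3×10⁸)² = 9×10¹⁶ m²/s²
m = 8.365×10¹⁷ / 9×10¹⁶ = 9.294 kg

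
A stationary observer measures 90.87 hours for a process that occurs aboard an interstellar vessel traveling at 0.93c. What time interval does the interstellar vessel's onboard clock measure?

Dilated time Δt = 90.87 hours
γ = 1/√(1 - 0.93²) = 2.721
Δt₀ = Δt/γ = 90.87/2.721 = 33.40 hours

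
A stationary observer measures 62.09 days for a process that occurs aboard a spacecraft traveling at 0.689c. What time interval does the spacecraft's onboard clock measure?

Dilated time Δt = 62.09 days
γ = 1/√(1 - 0.689²) = 1.3798
Δt₀ = Δt/γ = 62.09/1.3798 = 45.00 days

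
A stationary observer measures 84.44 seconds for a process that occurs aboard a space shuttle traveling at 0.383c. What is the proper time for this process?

Dilated time Δt = 84.44 seconds
γ = 1/√(1 - 0.383²) = 1.0825
Δt₀ = Δt/γ = 84.44/1.0825 = 78.00 seconds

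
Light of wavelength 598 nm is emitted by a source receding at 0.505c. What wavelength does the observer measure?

β = 0.505
Wavelength Doppler factor = √(1.505/0.495) = √(3.040) = 1.744
λ_obs = 598 × 1.744 = 1043 nm (redshift)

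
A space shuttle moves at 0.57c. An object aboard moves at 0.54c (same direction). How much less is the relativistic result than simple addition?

Classical: u' + v = 0.54 + 0.57 = 1.11c
Relativistic: u = (0.54 + 0.57)/(1 + 0.3078) = 1.11/1.3078 = 0.8488c
Difference: 1.11 - 0.8488 = 0.2612c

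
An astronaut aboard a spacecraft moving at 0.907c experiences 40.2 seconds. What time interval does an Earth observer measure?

Proper time Δt₀ = 40.2 seconds
γ = 1/√(1 - 0.907²) = 2.3746
Δt = γΔt₀ = 2.3746 × 40.2 = 95.46 seconds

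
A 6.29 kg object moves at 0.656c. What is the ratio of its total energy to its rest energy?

E = γmc², E₀ = mc²
E/E₀ = γ = 1/√(1 - 0.656²) = 1.325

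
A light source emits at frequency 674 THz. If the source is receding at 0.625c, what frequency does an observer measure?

β = v/c = 0.625
(1-β)/(1+β) = 0.375/1.625 = 0.2308
Doppler factor = √(0.2308) = 0.4804
f_obs = 674 × 0.4804 = 323.8 THz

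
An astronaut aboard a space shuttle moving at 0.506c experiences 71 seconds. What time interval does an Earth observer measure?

Proper time Δt₀ = 71 seconds
γ = 1/√(1 - 0.506²) = 1.1594
Δt = γΔt₀ = 1.1594 × 71 = 82.32 seconds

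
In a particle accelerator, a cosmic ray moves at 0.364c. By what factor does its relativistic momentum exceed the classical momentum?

p_rel = γmv, p_class = mv
Ratio = γ = 1/√(1 - 0.364²)
= 1/√(0.867504) = 1.074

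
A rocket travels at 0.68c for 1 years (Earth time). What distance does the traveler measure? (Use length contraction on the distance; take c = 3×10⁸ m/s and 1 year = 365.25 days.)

Earth distance: d = v × t = 0.68c × 1 yr = 6.438×10¹⁵ m
γ = 1.364
d' = d/γ = 6.438×10¹⁵/1.364 = 4.720×10¹⁵ m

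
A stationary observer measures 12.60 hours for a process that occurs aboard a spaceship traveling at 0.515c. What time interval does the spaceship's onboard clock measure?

Dilated time Δt = 12.60 hours
γ = 1/√(1 - 0.515²) = 1.167
Δt₀ = Δt/γ = 12.60/1.167 = 10.80 hours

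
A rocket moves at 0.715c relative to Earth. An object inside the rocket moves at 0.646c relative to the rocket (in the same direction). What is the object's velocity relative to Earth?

u = (u' + v)/(1 + u'v/c²)
Numerator: 0.646 + 0.715 = 1.361
Denominator: 1 + 0.46189 = 1.46189
u = 1.361/1.46189 = 0.9310c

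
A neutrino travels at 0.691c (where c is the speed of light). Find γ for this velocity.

v/c = 0.691, so (v/c)² = 0.477481
1 - (v/c)² = 0.522519
γ = 1/√(0.522519) = 1.383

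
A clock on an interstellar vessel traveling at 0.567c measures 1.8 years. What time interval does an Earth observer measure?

Proper time Δt₀ = 1.8 years
γ = 1/√(1 - 0.567²) = 1.214
Δt = γΔt₀ = 1.214 × 1.8 = 2.185 years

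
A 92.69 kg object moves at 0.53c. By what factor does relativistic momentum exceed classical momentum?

p_rel = γmv, p_class = mv
Ratio = γ = 1/√(1 - 0.53²) = 1.179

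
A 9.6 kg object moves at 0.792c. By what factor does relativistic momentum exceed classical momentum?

p_rel = γmv, p_class = mv
Ratio = γ = 1/√(1 - 0.792²) = 1.638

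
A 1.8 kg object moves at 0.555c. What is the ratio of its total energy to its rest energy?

E = γmc², E₀ = mc²
E/E₀ = γ = 1/√(1 - 0.555²) = 1.202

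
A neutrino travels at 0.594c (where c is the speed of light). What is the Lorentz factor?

v/c = 0.594, so (v/c)² = 0.352836
1 - (v/c)² = 0.647164
γ = 1/√(0.647164) = 1.243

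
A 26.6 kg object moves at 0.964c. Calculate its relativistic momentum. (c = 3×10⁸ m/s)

γ = 1/√(1 - 0.964²) = 3.761
v = 0.964 × 3×10⁸ = 2.892×10⁸ m/s
p = γmv = 3.761 × 26.6 × 2.892×10⁸ = 2.893×10¹⁰ kg·m/s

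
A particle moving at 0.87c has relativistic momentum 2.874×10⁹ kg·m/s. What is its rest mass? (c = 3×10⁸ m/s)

γ = 1/√(1 - 0.87²) = 2.0282
v = 0.87 × 3×10⁸ = 2.610×10⁸ m/s
m = p/(γv) = 2.874×10⁹/(2.0282 × 2.610×10⁸) = 5.429 kg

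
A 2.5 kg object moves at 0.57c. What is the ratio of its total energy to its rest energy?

E = γmc², E₀ = mc²
E/E₀ = γ = 1/√(1 - 0.57²) = 1.217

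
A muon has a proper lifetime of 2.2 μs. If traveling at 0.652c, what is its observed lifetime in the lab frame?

Proper lifetime τ₀ = 2.2 μs
γ = 1/√(1 - 0.652²) = 1.319
τ = γτ₀ = 1.319 × 2.2 μs = 2.902 μs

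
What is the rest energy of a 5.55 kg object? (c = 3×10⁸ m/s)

c² = (3×10⁸)² = 9.000×10¹⁶ m²/s²
E₀ = mc² = 5.55 × 9.000×10¹⁶ = 4.995×10¹⁷ J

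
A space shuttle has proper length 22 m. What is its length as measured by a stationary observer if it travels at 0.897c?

Proper length L₀ = 22 m
γ = 1/√(1 - 0.897²) = 2.2623
L = L₀/γ = 22/2.2623 = 9.725 m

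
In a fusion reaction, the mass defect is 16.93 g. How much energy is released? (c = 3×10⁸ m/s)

Convert mass defect: Δm = 16.93 g = 0.01693 kg
E = Δm·c² = 0.01693 × (3×10⁸)²
= 0.01693 × 9×10¹⁶ = 1.524×10¹⁵ J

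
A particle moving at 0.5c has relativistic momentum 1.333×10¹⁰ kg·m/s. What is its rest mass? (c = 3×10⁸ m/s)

γ = 1/√(1 - 0.5²) = 1.1547
v = 0.5 × 3×10⁸ = 1.500×10⁸ m/s
m = p/(γv) = 1.333×10¹⁰/(1.1547 × 1.500×10⁸) = 76.96 kg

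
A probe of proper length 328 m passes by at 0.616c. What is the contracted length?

Proper length L₀ = 328 m
γ = 1/√(1 - 0.616²) = 1.2694
L = L₀/γ = 328/1.2694 = 258.4 m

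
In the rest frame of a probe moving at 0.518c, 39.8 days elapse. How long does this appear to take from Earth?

Proper time Δt₀ = 39.8 days
γ = 1/√(1 - 0.518²) = 1.169
Δt = γΔt₀ = 1.169 × 39.8 = 46.53 days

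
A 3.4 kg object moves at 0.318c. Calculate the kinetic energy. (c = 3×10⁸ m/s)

γ = 1/√(1 - 0.318²) = 1.05475
γ - 1 = 0.05475
KE = (γ-1)mc² = 0.05475 × 3.4 × (3×10⁸)² = 1.675×10¹⁶ J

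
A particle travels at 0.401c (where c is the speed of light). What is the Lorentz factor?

v/c = 0.401, so (v/c)² = 0.160801
1 - (v/c)² = 0.839199
γ = 1/√(0.839199) = 1.092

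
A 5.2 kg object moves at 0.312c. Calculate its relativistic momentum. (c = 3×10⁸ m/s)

γ = 1/√(1 - 0.312²) = 1.0525
v = 0.312 × 3×10⁸ = 9.360×10⁷ m/s
p = γmv = 1.0525 × 5.2 × 9.360×10⁷ = 5.123×10⁸ kg·m/s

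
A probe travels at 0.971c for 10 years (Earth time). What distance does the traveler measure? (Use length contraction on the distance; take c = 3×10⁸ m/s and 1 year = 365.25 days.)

Earth distance: d = v × t = 0.971c × 10 yr = 9.193×10¹⁶ m
γ = 4.183
d' = d/γ = 9.193×10¹⁶/4.183 = 2.198×10¹⁶ m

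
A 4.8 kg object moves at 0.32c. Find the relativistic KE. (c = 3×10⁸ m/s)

γ = 1/√(1 - 0.32²) = 1.0555
γ - 1 = 0.05550
KE = (γ-1)mc² = 0.05550 × 4.8 × (3×10⁸)² = 2.398×10¹⁶ J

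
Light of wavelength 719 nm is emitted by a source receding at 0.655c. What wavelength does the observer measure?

β = 0.655
Wavelength Doppler factor = √(1.655/0.345) = √(4.797) = 2.190
λ_obs = 719 × 2.190 = 1575 nm (redshift)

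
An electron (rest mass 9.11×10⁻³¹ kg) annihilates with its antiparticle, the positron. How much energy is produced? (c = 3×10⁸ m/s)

Both particles have the same rest mass, so total mass = 2m
E = 2m·c² = 2 × 9.11×10⁻³¹ × (3×10⁸)²
= 2 × 9.11×10⁻³¹ × 9×10¹⁶
= 1.640×10⁻¹³ J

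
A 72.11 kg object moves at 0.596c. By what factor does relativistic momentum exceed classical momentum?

p_rel = γmv, p_class = mv
Ratio = γ = 1/√(1 - 0.596²) = 1.245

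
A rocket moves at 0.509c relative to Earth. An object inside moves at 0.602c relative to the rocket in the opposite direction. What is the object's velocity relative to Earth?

Object's velocity in rocket frame is u' = -0.602c
u = (u' + v)/(1 + u'v/c²) = (v - 0.602)/(1 - 0.602·v/c²)
Numerator: 0.509 - 0.602 = -0.093
Denominator: 1 - 0.306418 = 0.693582
u = -0.093/0.693582 = -0.1341c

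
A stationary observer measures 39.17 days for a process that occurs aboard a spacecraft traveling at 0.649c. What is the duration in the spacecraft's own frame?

Dilated time Δt = 39.17 days
γ = 1/√(1 - 0.649²) = 1.3144
Δt₀ = Δt/γ = 39.17/1.3144 = 29.80 days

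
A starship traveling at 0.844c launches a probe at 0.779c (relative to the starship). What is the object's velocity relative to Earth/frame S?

u = (u' + v)/(1 + u'v/c²)
Numerator: 0.779 + 0.844 = 1.623
Denominator: 1 + 0.657476 = 1.657476
u = 1.623/1.657476 = 0.9792c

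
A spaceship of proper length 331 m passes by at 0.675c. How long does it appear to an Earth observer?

Proper length L₀ = 331 m
γ = 1/√(1 - 0.675²) = 1.3553
L = L₀/γ = 331/1.3553 = 244.2 m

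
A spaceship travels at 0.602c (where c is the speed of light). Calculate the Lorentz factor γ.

v/c = 0.602, so (v/c)² = 0.362404
1 - (v/c)² = 0.637596
γ = 1/√(0.637596) = 1.252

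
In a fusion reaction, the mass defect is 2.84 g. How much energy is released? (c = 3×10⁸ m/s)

Convert mass defect: Δm = 2.84 g = 0.00284 kg
E = Δm·c² = 0.00284 × (3×10⁸)²
= 0.00284 × 9×10¹⁶ = 2.556×10¹⁴ J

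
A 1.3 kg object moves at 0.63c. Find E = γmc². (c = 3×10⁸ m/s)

γ = 1/√(1 - 0.63²) = 1.288
mc² = 1.3 × (3×10⁸)² = 1.170×10¹⁷ J
E = γmc² = 1.288 × 1.170×10¹⁷ = 1.507×10¹⁷ J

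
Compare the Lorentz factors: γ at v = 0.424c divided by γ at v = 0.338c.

γ₁ = 1/√(1 - 0.424²) = 1.104
γ₂ = 1/√(1 - 0.338²) = 1.063
γ₁/γ₂ = 1.104/1.063 = 1.039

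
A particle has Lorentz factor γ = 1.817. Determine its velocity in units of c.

From γ = 1/√(1 - v²/c²):
1/γ² = 1/1.817² = 0.3029
v²/c² = 1 - 0.3029 = 0.6971
v/c = √(0.6971) = 0.8349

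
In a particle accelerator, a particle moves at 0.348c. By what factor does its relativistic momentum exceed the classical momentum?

p_rel = γmv, p_class = mv
Ratio = γ = 1/√(1 - 0.348²)
= 1/√(0.878896) = 1.067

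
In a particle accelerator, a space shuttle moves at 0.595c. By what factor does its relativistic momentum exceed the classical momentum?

p_rel = γmv, p_class = mv
Ratio = γ = 1/√(1 - 0.595²)
= 1/√(0.645975) = 1.244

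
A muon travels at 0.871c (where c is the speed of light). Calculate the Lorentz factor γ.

v/c = 0.871, so (v/c)² = 0.758641
1 - (v/c)² = 0.241359
γ = 1/√(0.241359) = 2.035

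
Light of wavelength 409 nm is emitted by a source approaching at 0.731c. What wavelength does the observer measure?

β = 0.731
Wavelength Doppler factor = √(0.269/1.731) = √(0.1554) = 0.3942
λ_obs = 409 × 0.3942 = 161.2 nm (blueshift)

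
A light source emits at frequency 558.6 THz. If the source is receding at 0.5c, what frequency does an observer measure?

β = v/c = 0.5
(1-β)/(1+β) = 0.5/1.5 = 0.3333333
Doppler factor = √(0.3333333) = 0.5774
f_obs = 558.6 × 0.5774 = 322.5 THz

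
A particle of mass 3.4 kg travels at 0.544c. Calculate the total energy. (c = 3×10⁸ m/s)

γ = 1/√(1 - 0.544²) = 1.1918
mc² = 3.4 × (3×10⁸)² = 3.060×10¹⁷ J
E = γmc² = 1.1918 × 3.060×10¹⁷ = 3.647×10¹⁷ J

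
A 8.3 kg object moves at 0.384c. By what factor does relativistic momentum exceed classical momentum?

p_rel = γmv, p_class = mv
Ratio = γ = 1/√(1 - 0.384²) = 1.083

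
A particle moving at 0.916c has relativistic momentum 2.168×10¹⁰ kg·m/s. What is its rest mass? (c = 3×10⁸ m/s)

γ = 1/√(1 - 0.916²) = 2.493
v = 0.916 × 3×10⁸ = 2.748×10⁸ m/s
m = p/(γv) = 2.168×10¹⁰/(2.493 × 2.748×10⁸) = 31.65 kg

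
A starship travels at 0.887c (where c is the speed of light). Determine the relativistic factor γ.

v/c = 0.887, so (v/c)² = 0.786769
1 - (v/c)² = 0.213231
γ = 1/√(0.213231) = 2.166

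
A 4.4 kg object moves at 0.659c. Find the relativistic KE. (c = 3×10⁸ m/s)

γ = 1/√(1 - 0.659²) = 1.3295
γ - 1 = 0.3295
KE = (γ-1)mc² = 0.3295 × 4.4 × (3×10⁸)² = 1.305×10¹⁷ J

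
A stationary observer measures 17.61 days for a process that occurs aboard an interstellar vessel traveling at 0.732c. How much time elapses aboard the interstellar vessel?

Dilated time Δt = 17.61 days
γ = 1/√(1 - 0.732²) = 1.468
Δt₀ = Δt/γ = 17.61/1.468 = 12.00 days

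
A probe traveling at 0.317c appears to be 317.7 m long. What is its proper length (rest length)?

Contracted length L = 317.7 m
γ = 1/√(1 - 0.317²) = 1.0544
L₀ = γL = 1.0544 × 317.7 = 335.0 m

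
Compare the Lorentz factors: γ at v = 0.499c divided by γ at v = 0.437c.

γ₁ = 1/√(1 - 0.499²) = 1.154
γ₂ = 1/√(1 - 0.437²) = 1.112
γ₁/γ₂ = 1.154/1.112 = 1.038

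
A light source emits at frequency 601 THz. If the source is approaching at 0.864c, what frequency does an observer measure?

β = v/c = 0.864
(1+β)/(1-β) = 1.864/0.136 = 13.706
Doppler factor = √(13.706) = 3.702
f_obs = 601 × 3.702 = 2225 THz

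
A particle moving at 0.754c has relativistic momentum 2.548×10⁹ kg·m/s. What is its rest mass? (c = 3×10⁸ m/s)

γ = 1/√(1 - 0.754²) = 1.5224
v = 0.754 × 3×10⁸ = 2.262×10⁸ m/s
m = p/(γv) = 2.548×10⁹/(1.5224 × 2.262×10⁸) = 7.399 kg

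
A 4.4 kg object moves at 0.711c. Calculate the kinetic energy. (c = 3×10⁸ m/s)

γ = 1/√(1 - 0.711²) = 1.42209
γ - 1 = 0.42209
KE = (γ-1)mc² = 0.42209 × 4.4 × (3×10⁸)² = 1.671×10¹⁷ J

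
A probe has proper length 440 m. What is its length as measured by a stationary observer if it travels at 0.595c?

Proper length L₀ = 440 m
γ = 1/√(1 - 0.595²) = 1.2442
L = L₀/γ = 440/1.2442 = 353.6 m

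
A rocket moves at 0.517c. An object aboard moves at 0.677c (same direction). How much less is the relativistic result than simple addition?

Classical: u' + v = 0.677 + 0.517 = 1.194c
Relativistic: u = (0.677 + 0.517)/(1 + 0.350009) = 1.194/1.350009 = 0.8844c
Difference: 1.194 - 0.8844 = 0.3096c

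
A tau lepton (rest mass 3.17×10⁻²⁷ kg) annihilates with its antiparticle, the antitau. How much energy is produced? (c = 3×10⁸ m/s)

Both particles have the same rest mass, so total mass = 2m
E = 2m·c² = 2 × 3.17×10⁻²⁷ × (3×10⁸)²
= 2 × 3.17×10⁻²⁷ × 9×10¹⁶
= 5.706×10⁻¹⁰ J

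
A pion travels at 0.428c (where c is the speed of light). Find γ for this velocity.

v/c = 0.428, so (v/c)² = 0.183184
1 - (v/c)² = 0.816816
γ = 1/√(0.816816) = 1.106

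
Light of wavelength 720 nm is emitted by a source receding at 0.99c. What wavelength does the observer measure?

β = 0.99
Wavelength Doppler factor = √(1.99/0.01) = √(199.0) = 14.11
λ_obs = 720 × 14.11 = 1.016×10⁴ nm (redshift)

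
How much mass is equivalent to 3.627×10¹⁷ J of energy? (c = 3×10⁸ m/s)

From E = mc², we get m = E/c²
c² = (3×10⁸)² = 9×10¹⁶ m²/s²
m = 3.627×10¹⁷ / 9×10¹⁶ = 4.030 kg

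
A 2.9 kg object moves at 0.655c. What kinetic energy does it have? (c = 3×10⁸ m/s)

γ = 1/√(1 - 0.655²) = 1.3234
γ - 1 = 0.3234
KE = (γ-1)mc² = 0.3234 × 2.9 × (3×10⁸)² = 8.441×10¹⁶ J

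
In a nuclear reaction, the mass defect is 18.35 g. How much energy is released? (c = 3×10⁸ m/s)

Convert mass defect: Δm = 18.35 g = 0.01835 kg
E = Δm·c² = 0.01835 × (3×10⁸)²
= 0.01835 × 9×10¹⁶ = 1.652×10¹⁵ J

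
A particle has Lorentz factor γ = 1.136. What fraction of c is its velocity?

From γ = 1/√(1 - v²/c²):
1/γ² = 1/1.136² = 0.774896
v²/c² = 1 - 0.774896 = 0.225104
v/c = √(0.225104) = 0.4745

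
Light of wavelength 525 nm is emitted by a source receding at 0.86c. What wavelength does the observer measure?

β = 0.86
Wavelength Doppler factor = √(1.86/0.14) = √(13.286) = 3.645
λ_obs = 525 × 3.645 = 1914 nm (redshift)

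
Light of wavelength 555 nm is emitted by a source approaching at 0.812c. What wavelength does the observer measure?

β = 0.812
Wavelength Doppler factor = √(0.188/1.812) = √(0.10375) = 0.3221
λ_obs = 555 × 0.3221 = 178.8 nm (blueshift)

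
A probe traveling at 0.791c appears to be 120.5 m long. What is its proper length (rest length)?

Contracted length L = 120.5 m
γ = 1/√(1 - 0.791²) = 1.6345
L₀ = γL = 1.6345 × 120.5 = 197.0 m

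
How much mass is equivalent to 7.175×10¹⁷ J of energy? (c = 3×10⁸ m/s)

From E = mc², we get m = E/c²
c² = (3×10⁸)² = 9×10¹⁶ m²/s²
m = 7.175×10¹⁷ / 9×10¹⁶ = 7.972 kg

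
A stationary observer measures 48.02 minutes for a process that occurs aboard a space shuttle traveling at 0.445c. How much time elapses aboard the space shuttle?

Dilated time Δt = 48.02 minutes
γ = 1/√(1 - 0.445²) = 1.1167
Δt₀ = Δt/γ = 48.02/1.1167 = 43.00 minutes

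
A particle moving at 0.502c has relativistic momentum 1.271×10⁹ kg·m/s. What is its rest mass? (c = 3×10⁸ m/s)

γ = 1/√(1 - 0.502²) = 1.1562
v = 0.502 × 3×10⁸ = 1.506×10⁸ m/s
m = p/(γv) = 1.271×10⁹/(1.1562 × 1.506×10⁸) = 7.299 kg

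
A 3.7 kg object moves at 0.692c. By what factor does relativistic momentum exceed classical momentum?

p_rel = γmv, p_class = mv
Ratio = γ = 1/√(1 - 0.692²) = 1.385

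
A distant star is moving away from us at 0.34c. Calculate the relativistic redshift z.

β = 0.34
(1+β)/(1-β) = 1.34/0.66 = 2.0303
√(2.0303) = 1.4249
z = 1.4249 - 1 = 0.4249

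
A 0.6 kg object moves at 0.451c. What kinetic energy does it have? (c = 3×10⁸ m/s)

γ = 1/√(1 - 0.451²) = 1.12042
γ - 1 = 0.12042
KE = (γ-1)mc² = 0.12042 × 0.6 × (3×10⁸)² = 6.503×10¹⁵ J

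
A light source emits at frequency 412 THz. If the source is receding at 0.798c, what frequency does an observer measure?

β = v/c = 0.798
(1-β)/(1+β) = 0.202/1.798 = 0.11235
Doppler factor = √(0.11235) = 0.3352
f_obs = 412 × 0.3352 = 138.1 THz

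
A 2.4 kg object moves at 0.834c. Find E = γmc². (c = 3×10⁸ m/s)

γ = 1/√(1 - 0.834²) = 1.8124
mc² = 2.4 × (3×10⁸)² = 2.160×10¹⁷ J
E = γmc² = 1.8124 × 2.160×10¹⁷ = 3.915×10¹⁷ J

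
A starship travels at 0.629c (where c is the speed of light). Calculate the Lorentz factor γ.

v/c = 0.629, so (v/c)² = 0.395641
1 - (v/c)² = 0.604359
γ = 1/√(0.604359) = 1.286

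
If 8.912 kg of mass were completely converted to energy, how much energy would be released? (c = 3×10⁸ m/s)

Using E = mc²:
c² = (3×10⁸)² = 9×10¹⁶ m²/s²
E = 8.912 × 9×10¹⁶ = 8.021×10¹⁷ J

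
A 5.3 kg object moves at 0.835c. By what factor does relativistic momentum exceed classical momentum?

p_rel = γmv, p_class = mv
Ratio = γ = 1/√(1 - 0.835²) = 1.817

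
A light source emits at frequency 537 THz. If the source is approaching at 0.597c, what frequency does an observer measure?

β = v/c = 0.597
(1+β)/(1-β) = 1.597/0.403 = 3.963
Doppler factor = √(3.963) = 1.991
f_obs = 537 × 1.991 = 1069 THz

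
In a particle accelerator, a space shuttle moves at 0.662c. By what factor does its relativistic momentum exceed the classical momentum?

p_rel = γmv, p_class = mv
Ratio = γ = 1/√(1 - 0.662²)
= 1/√(0.561756) = 1.334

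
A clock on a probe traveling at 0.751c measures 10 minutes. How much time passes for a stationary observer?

Proper time Δt₀ = 10 minutes
γ = 1/√(1 - 0.751²) = 1.514
Δt = γΔt₀ = 1.514 × 10 = 15.14 minutes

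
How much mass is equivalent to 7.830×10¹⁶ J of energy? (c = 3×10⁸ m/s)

From E = mc², we get m = E/c²
c² = (3×10⁸)² = 9×10¹⁶ m²/s²
m = 7.830×10¹⁶ / 9×10¹⁶ = 0.8700 kg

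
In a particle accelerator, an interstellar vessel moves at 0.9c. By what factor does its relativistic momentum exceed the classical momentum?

p_rel = γmv, p_class = mv
Ratio = γ = 1/√(1 - 0.9²)
= 1/√(0.19) = 2.294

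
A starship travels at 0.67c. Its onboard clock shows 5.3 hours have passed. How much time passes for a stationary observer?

Proper time Δt₀ = 5.3 hours
γ = 1/√(1 - 0.67²) = 1.347
Δt = γΔt₀ = 1.347 × 5.3 = 7.139 hours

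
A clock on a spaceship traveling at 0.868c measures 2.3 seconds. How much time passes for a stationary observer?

Proper time Δt₀ = 2.3 seconds
γ = 1/√(1 - 0.868²) = 2.014
Δt = γΔt₀ = 2.014 × 2.3 = 4.632 seconds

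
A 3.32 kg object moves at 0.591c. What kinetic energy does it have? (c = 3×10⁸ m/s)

γ = 1/√(1 - 0.591²) = 1.23966
γ - 1 = 0.23966
KE = (γ-1)mc² = 0.23966 × 3.32 × (3×10⁸)² = 7.161×10¹⁶ J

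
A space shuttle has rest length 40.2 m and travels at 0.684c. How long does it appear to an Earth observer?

Proper length L₀ = 40.2 m
γ = 1/√(1 - 0.684²) = 1.3708
L = L₀/γ = 40.2/1.3708 = 29.33 m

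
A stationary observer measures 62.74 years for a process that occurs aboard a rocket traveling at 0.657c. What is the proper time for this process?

Dilated time Δt = 62.74 years
γ = 1/√(1 - 0.657²) = 1.3265
Δt₀ = Δt/γ = 62.74/1.3265 = 47.30 years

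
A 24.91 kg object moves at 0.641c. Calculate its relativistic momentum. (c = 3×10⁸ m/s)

γ = 1/√(1 - 0.641²) = 1.3029
v = 0.641 × 3×10⁸ = 1.923×10⁸ m/s
p = γmv = 1.3029 × 24.91 × 1.923×10⁸ = 6.241×10⁹ kg·m/s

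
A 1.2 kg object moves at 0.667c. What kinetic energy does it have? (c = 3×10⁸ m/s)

γ = 1/√(1 - 0.667²) = 1.3422
γ - 1 = 0.3422
KE = (γ-1)mc² = 0.3422 × 1.2 × (3×10⁸)² = 3.696×10¹⁶ J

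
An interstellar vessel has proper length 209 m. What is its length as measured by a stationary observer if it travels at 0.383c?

Proper length L₀ = 209 m
γ = 1/√(1 - 0.383²) = 1.0825
L = L₀/γ = 209/1.0825 = 193.1 m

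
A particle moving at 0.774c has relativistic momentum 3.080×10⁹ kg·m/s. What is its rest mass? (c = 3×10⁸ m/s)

γ = 1/√(1 - 0.774²) = 1.5793
v = 0.774 × 3×10⁸ = 2.322×10⁸ m/s
m = p/(γv) = 3.080×10⁹/(1.5793 × 2.322×10⁸) = 8.399 kg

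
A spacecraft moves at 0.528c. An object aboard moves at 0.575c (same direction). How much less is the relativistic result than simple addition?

Classical: u' + v = 0.575 + 0.528 = 1.103c
Relativistic: u = (0.575 + 0.528)/(1 + 0.3036) = 1.103/1.3036 = 0.8461c
Difference: 1.103 - 0.8461 = 0.2569c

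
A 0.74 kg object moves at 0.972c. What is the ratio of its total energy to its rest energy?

E = γmc², E₀ = mc²
E/E₀ = γ = 1/√(1 - 0.972²) = 4.256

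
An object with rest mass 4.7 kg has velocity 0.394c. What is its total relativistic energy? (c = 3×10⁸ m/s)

γ = 1/√(1 - 0.394²) = 1.088
mc² = 4.7 × (3×10⁸)² = 4.230×10¹⁷ J
E = γmc² = 1.088 × 4.230×10¹⁷ = 4.602×10¹⁷ J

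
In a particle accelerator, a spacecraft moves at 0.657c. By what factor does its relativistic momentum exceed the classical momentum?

p_rel = γmv, p_class = mv
Ratio = γ = 1/√(1 - 0.657²)
= 1/√(0.568351) = 1.326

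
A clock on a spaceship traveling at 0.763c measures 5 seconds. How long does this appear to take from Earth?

Proper time Δt₀ = 5 seconds
γ = 1/√(1 - 0.763²) = 1.547
Δt = γΔt₀ = 1.547 × 5 = 7.735 seconds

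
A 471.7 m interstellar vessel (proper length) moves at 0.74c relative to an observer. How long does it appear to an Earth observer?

Proper length L₀ = 471.7 m
γ = 1/√(1 - 0.74²) = 1.4868
L = L₀/γ = 471.7/1.4868 = 317.3 m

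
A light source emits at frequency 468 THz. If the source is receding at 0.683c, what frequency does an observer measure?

β = v/c = 0.683
(1-β)/(1+β) = 0.317/1.683 = 0.18835
Doppler factor = √(0.18835) = 0.4340
f_obs = 468 × 0.4340 = 203.1 THz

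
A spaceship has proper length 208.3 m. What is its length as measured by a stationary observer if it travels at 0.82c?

Proper length L₀ = 208.3 m
γ = 1/√(1 - 0.82²) = 1.747
L = L₀/γ = 208.3/1.747 = 119.2 m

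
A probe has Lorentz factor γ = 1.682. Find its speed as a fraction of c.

From γ = 1/√(1 - v²/c²):
1/γ² = 1/1.682² = 0.3535
v²/c² = 1 - 0.3535 = 0.6465
v/c = √(0.6465) = 0.8041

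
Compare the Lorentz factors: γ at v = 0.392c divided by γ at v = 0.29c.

γ₁ = 1/√(1 - 0.392²) = 1.087
γ₂ = 1/√(1 - 0.29²) = 1.045
γ₁/γ₂ = 1.087/1.045 = 1.040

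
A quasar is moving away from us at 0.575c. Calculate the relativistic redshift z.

β = 0.575
(1+β)/(1-β) = 1.575/0.425 = 3.706
√(3.706) = 1.9251
z = 1.9251 - 1 = 0.9251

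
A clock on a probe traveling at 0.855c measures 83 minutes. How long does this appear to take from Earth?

Proper time Δt₀ = 83 minutes
γ = 1/√(1 - 0.855²) = 1.928
Δt = γΔt₀ = 1.928 × 83 = 160.0 minutes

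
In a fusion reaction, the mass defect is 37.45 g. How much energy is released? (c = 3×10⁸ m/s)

Convert mass defect: Δm = 37.45 g = 0.03745 kg
E = Δm·c² = 0.03745 × (3×10⁸)²
= 0.03745 × 9×10¹⁶ = 3.371×10¹⁵ J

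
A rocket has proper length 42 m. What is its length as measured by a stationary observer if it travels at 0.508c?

Proper length L₀ = 42 m
γ = 1/√(1 - 0.508²) = 1.161
L = L₀/γ = 42/1.161 = 36.18 m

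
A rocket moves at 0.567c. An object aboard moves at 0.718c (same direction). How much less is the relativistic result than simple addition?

Classical: u' + v = 0.718 + 0.567 = 1.285c
Relativistic: u = (0.718 + 0.567)/(1 + 0.407106) = 1.285/1.407106 = 0.9132c
Difference: 1.285 - 0.9132 = 0.3718c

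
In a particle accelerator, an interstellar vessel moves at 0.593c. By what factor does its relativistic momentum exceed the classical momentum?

p_rel = γmv, p_class = mv
Ratio = γ = 1/√(1 - 0.593²)
= 1/√(0.648351) = 1.242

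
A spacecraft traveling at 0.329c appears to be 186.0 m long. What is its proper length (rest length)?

Contracted length L = 186.0 m
γ = 1/√(1 - 0.329²) = 1.059
L₀ = γL = 1.059 × 186.0 = 197.0 m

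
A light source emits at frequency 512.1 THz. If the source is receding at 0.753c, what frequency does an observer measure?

β = v/c = 0.753
(1-β)/(1+β) = 0.247/1.753 = 0.1409
Doppler factor = √(0.1409) = 0.3754
f_obs = 512.1 × 0.3754 = 192.2 THz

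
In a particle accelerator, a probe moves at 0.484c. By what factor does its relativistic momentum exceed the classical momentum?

p_rel = γmv, p_class = mv
Ratio = γ = 1/√(1 - 0.484²)
= 1/√(0.765744) = 1.143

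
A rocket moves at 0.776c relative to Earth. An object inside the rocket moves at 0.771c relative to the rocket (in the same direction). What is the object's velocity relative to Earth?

u = (u' + v)/(1 + u'v/c²)
Numerator: 0.771 + 0.776 = 1.547
Denominator: 1 + 0.598296 = 1.598296
u = 1.547/1.598296 = 0.9679c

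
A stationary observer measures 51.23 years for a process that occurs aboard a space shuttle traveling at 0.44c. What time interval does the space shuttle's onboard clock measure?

Dilated time Δt = 51.23 years
γ = 1/√(1 - 0.44²) = 1.1136
Δt₀ = Δt/γ = 51.23/1.1136 = 46.00 years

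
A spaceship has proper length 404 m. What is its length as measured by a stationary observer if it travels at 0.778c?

Proper length L₀ = 404 m
γ = 1/√(1 - 0.778²) = 1.592
L = L₀/γ = 404/1.592 = 253.8 m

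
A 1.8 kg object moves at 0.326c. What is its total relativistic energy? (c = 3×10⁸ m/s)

γ = 1/√(1 - 0.326²) = 1.058
mc² = 1.8 × (3×10⁸)² = 1.620×10¹⁷ J
E = γmc² = 1.058 × 1.620×10¹⁷ = 1.714×10¹⁷ J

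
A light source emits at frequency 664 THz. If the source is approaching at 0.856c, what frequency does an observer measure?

β = v/c = 0.856
(1+β)/(1-β) = 1.856/0.144 = 12.89
Doppler factor = √(12.89) = 3.590
f_obs = 664 × 3.590 = 2384 THz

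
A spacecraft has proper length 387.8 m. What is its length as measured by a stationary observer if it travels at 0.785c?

Proper length L₀ = 387.8 m
γ = 1/√(1 - 0.785²) = 1.6142
L = L₀/γ = 387.8/1.6142 = 240.2 m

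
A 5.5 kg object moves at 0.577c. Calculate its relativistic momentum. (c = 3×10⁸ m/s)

γ = 1/√(1 - 0.577²) = 1.2244
v = 0.577 × 3×10⁸ = 1.731×10⁸ m/s
p = γmv = 1.2244 × 5.5 × 1.731×10⁸ = 1.166×10⁹ kg·m/s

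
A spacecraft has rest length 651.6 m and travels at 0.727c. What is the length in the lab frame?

Proper length L₀ = 651.6 m
γ = 1/√(1 - 0.727²) = 1.4564
L = L₀/γ = 651.6/1.4564 = 447.4 m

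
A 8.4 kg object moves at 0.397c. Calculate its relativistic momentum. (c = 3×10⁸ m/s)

γ = 1/√(1 - 0.397²) = 1.090
v = 0.397 × 3×10⁸ = 1.191×10⁸ m/s
p = γmv = 1.090 × 8.4 × 1.191×10⁸ = 1.090×10⁹ kg·m/s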